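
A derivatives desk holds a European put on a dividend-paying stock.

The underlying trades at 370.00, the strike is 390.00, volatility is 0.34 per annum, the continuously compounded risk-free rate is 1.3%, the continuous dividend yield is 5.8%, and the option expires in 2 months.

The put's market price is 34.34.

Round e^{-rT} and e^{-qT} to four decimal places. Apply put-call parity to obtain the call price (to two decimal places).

11.65

e^(−qT) = e^(−0.058·0.1667) = 0.9904;  e^(−rT) = e^(−0.013·0.1667) = 0.9978
Put-call parity: C − P = S·e^(−qT) − K·e^(−rT) = 370·0.9904 − 390·0.9978 = 366.4480 − 389.1420 = -22.6940
C = P + (C − P) = 34.34 + (-22.6940) = 11.6460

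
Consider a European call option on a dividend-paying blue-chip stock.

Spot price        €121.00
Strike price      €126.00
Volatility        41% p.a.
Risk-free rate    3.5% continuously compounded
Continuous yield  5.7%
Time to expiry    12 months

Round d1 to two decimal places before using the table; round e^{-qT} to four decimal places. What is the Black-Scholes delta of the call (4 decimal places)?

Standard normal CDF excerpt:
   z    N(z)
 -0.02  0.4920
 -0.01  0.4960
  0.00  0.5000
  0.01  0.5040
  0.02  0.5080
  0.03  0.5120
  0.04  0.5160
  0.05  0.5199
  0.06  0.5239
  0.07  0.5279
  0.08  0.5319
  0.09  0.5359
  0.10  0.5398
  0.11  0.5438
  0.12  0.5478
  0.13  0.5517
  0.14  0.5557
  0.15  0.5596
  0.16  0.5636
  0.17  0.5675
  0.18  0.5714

σ√T = 0.41 × 1.0000 = 0.4100
d₁ = [ln(121/126) + (0.035 − 0.057 + 0.41²/2)·1] / 0.4100 = [-0.0405 + 0.0620] / 0.4100 = 0.0526 which rounds to 0.05
N(d₁) = N(0.05) = 0.5199
Δ_call = exp(−qT)·N(d₁) = 0.9446·0.5199 = 0.4911

0.4911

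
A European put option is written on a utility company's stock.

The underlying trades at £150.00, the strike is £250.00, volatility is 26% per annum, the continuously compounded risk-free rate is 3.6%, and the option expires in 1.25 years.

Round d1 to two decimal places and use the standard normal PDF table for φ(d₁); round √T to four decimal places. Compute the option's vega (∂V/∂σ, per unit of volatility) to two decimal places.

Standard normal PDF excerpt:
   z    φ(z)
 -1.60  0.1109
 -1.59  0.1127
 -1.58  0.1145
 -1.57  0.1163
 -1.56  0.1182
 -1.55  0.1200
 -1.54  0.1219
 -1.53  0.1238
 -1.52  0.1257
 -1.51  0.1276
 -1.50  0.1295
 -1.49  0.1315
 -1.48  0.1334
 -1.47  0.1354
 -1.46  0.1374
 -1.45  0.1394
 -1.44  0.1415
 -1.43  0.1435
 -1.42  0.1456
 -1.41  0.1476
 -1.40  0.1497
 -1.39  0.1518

23.04

σ√T = 0.26 × 1.1180 = 0.2907
d₁ = [ln(150/250) + (0.036 + 0.26²/2)·1.25] / 0.2907 = [-0.5108 + 0.0872] / 0.2907 = -1.4571 ⇒ -1.46
√T = √1.25 = 1.1180
φ(d₁) = φ(-1.46) = 0.1374
vega = S·φ(d₁)·√T = 150·0.1374·1.1180 = 23.0420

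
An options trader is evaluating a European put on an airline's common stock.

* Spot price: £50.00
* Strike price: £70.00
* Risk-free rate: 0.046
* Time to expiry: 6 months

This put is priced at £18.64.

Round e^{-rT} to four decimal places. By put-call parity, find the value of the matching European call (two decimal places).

exp(−rT) = exp(−0.046·0.5) = 0.9773
Put-call parity: C − P = S − K·e^(−rT) = 50 − 70·0.9773 = 50 − 68.4110 = -18.4110
C = P + (C − P) = 18.64 + (-18.4110) = 0.2290

£0.23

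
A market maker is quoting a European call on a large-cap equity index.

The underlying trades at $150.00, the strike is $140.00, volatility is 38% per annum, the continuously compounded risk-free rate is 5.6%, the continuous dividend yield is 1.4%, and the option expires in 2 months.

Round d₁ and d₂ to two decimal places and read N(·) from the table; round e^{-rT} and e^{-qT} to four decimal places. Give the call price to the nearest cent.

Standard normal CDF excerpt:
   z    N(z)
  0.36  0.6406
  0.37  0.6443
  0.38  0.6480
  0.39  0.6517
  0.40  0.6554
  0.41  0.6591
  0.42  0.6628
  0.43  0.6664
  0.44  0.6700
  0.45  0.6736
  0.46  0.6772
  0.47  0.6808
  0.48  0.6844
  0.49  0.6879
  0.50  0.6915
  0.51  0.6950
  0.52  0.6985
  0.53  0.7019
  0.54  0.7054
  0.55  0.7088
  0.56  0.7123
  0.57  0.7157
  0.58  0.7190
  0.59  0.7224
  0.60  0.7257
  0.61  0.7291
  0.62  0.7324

σ√T = 0.38 × 0.4082 = 0.1551
d₁ = [ln(150/140) + (0.056 − 0.014 + 0.38²/2)·0.1667] / 0.1551 = [0.0690 + 0.0190] / 0.1551 = 0.5674 which rounds to 0.57
d₂ = d₁ − σ√T = 0.5674 − 0.1551 = 0.4123 which rounds to 0.41
e^(−qT) = e^(−0.014·0.1667) = 0.9977;  e^(−rT) = e^(−0.056·0.1667) = 0.9907
N(d₁) = N(0.57) = 0.7157;  N(d₂) = N(0.41) = 0.6591
C = 150·0.9977·0.7157 − 140·0.9907·0.6591 = 107.1081 − 91.4159 = 15.6922

$15.69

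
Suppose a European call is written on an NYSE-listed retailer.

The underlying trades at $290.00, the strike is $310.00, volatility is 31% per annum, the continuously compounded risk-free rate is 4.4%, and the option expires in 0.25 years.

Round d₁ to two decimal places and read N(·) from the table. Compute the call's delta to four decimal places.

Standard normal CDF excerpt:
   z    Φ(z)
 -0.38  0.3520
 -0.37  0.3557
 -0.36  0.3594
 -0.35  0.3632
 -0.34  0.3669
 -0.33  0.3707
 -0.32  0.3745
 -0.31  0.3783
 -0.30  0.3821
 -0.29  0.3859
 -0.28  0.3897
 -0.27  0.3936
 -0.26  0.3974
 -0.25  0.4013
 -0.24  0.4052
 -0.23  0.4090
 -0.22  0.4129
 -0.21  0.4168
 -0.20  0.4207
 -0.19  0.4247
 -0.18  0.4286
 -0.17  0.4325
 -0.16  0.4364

T = 0.25;  σ√T = 0.1550
d₁ = [ln(290/310) + (0.044 + ½·0.31²)·0.25] / (σ√T) = (-0.0667 + 0.0230) / 0.1550 = -0.2818 → -0.28
N(d₁) = N(-0.28) = 0.3897
Δ_call = N(d₁) = 0.3897

0.3897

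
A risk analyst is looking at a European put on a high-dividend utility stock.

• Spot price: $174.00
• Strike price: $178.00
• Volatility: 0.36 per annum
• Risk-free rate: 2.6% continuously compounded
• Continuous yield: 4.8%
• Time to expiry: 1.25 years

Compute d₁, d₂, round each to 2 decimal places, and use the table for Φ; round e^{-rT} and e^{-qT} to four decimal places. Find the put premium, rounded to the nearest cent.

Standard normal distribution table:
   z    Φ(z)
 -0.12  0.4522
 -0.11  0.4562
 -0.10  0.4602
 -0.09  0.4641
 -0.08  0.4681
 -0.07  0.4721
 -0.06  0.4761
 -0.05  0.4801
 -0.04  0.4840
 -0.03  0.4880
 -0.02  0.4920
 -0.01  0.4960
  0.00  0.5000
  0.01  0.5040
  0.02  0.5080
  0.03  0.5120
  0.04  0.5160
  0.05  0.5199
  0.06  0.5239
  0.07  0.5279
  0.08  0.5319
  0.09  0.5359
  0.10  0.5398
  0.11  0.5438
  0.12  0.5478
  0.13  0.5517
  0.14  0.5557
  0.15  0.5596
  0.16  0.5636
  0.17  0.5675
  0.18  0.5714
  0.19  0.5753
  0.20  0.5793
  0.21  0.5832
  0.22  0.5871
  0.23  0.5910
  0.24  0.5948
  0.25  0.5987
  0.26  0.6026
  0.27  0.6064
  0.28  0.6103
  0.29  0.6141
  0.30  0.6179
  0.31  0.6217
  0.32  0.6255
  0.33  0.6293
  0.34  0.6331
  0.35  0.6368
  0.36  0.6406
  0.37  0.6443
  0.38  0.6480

σ√T = 0.36·√1.25 = 0.4025
d₁ = [ln(174/178) + (0.026 − 0.048 + 0.36²/2)·1.25] / 0.4025 = [-0.0227 + 0.0535] / 0.4025 = 0.0765 ≈ 0.08
d₂ = d₁ − σ√T = 0.0765 − 0.4025 = -0.3260 ≈ -0.33
e^(−qT) = e^(−0.048·1.25) = 0.9418;  e^(−rT) = e^(−0.026·1.25) = 0.9680
N(−d₂) = N(0.33) = 0.6293;  N(−d₁) = N(-0.08) = 0.4681
P = 178·0.9680·0.6293 − 174·0.9418·0.4681 = 108.4309 − 76.7090 = 31.7219

$31.72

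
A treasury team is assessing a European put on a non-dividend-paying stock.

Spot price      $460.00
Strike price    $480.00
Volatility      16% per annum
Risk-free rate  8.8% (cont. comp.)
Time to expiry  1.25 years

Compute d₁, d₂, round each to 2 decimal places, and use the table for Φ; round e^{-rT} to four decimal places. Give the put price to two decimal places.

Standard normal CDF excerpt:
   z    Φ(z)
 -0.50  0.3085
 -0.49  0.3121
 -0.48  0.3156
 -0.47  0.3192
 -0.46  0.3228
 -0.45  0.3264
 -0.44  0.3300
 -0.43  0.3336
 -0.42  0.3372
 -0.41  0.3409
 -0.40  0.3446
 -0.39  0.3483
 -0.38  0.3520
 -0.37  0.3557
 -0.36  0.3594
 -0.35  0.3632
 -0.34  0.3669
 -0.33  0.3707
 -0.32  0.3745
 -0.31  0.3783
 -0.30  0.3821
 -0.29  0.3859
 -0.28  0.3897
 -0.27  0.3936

σ√T = 0.16·√1.25 = 0.1789
d₁ = [ln(460/480) + (0.088 + 0.16²/2)·1.25] / 0.1789 = [-0.0426 + 0.1260] / 0.1789 = 0.4664 which rounds to 0.47
d₂ = d₁ − σ√T = 0.4664 − 0.1789 = 0.2876 which rounds to 0.29
e^(−rT) = e^(−0.088·1.25) = 0.8958
N(−d₂) = N(-0.29) = 0.3859;  N(−d₁) = N(-0.47) = 0.3192
P = 480·0.8958·0.3859 − 460·0.3192 = 165.9308 − 146.8320 = 19.0988

$19.10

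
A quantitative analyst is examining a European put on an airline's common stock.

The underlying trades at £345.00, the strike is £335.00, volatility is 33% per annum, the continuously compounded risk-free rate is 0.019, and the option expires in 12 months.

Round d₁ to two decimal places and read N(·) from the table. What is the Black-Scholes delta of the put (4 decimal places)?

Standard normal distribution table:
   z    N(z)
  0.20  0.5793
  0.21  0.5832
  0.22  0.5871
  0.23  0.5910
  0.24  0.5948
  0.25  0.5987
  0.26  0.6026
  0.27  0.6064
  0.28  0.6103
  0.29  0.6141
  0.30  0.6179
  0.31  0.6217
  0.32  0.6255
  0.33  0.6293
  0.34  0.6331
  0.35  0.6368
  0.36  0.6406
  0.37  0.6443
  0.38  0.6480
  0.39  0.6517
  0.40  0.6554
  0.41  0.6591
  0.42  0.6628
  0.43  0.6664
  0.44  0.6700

σ√T = 0.33 × 1.0000 = 0.3300
d₁ = [ln(345/335) + (0.019 + ½·0.33²)·1] / (σ√T) = (0.0294 + 0.0735) / 0.3300 = 0.3117 ≈ 0.31
N(d₁) = N(0.31) = 0.6217
Δ_put = N(d₁) − 1 = 0.6217 − 1 = -0.3783

-0.3783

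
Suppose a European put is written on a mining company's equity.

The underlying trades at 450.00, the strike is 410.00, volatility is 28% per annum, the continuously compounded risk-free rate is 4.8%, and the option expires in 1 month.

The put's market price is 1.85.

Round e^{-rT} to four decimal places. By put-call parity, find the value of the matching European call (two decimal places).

exp(−rT) = exp(−0.048·0.08333) = 0.9960
Put-call parity: C − P = S − K·e^(−rT) = 450 − 410·0.9960 = 450 − 408.3600 = 41.6400
C = P + (C − P) = 1.85 + (41.6400) = 43.4900

43.49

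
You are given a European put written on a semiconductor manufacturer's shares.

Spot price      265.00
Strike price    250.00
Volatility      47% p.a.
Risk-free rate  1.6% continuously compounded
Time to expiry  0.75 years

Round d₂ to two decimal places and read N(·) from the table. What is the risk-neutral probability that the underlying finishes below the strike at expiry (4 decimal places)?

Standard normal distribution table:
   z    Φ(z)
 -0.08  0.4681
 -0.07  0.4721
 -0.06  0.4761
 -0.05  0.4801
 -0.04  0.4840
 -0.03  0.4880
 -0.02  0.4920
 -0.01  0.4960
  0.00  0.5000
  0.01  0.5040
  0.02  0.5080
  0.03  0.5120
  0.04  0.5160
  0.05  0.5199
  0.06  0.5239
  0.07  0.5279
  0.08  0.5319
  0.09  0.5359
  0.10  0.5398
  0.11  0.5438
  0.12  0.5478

0.5120

σ√T = 0.47·√0.75 = 0.4070
d₁ = [ln(265/250) + (0.016 + ½·0.47²)·0.75] / (σ√T) = (0.0583 + 0.0948) / 0.4070 = 0.3762 → 0.38
d₂ = 0.3762 − 0.4070 = -0.0309 → -0.03
Pr(exercise) under Q = N(−d₂) = N(0.03) = 0.5120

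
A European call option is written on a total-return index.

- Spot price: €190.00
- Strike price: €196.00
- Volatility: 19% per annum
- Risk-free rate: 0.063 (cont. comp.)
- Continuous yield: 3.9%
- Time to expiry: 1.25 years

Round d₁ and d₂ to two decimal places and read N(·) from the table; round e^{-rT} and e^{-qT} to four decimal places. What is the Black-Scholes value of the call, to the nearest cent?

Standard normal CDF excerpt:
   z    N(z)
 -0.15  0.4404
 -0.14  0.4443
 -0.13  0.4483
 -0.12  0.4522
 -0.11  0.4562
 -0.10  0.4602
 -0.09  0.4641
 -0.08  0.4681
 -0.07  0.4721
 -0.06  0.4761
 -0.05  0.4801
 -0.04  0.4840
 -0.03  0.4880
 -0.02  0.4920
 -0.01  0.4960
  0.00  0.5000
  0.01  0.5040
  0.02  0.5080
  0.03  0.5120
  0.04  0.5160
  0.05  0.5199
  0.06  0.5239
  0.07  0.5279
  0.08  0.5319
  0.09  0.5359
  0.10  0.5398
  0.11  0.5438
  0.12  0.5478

€15.03

T = 1.25;  σ√T = 0.2124
d₁ = [ln(190/196) + (0.063 − 0.039 + 0.19²/2)·1.25] / 0.2124 = [-0.0311 + 0.0526] / 0.2124 = 0.1011 ⇒ 0.10
d₂ = d₁ − σ√T = 0.1011 − 0.2124 = -0.1113 ⇒ -0.11
e^(−qT) = e^(−0.039·1.25) = 0.9524;  e^(−rT) = e^(−0.063·1.25) = 0.9243
N(d₁) = N(0.10) = 0.5398;  N(d₂) = N(-0.11) = 0.4562
C = 190·0.9524·0.5398 − 196·0.9243·0.4562 = 97.6800 − 82.6465 = 15.0336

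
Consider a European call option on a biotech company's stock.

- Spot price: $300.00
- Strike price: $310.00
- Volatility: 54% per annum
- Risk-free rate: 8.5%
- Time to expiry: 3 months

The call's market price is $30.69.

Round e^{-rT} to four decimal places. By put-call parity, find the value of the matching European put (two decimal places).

$34.18

e^(−rT) = e^(−0.085·0.25) = 0.9790
Put-call parity: C − P = S − K·e^(−rT) = 300 − 310·0.9790 = 300 − 303.4900 = -3.4900
P = C − (C − P) = 30.69 − (-3.4900) = 34.1800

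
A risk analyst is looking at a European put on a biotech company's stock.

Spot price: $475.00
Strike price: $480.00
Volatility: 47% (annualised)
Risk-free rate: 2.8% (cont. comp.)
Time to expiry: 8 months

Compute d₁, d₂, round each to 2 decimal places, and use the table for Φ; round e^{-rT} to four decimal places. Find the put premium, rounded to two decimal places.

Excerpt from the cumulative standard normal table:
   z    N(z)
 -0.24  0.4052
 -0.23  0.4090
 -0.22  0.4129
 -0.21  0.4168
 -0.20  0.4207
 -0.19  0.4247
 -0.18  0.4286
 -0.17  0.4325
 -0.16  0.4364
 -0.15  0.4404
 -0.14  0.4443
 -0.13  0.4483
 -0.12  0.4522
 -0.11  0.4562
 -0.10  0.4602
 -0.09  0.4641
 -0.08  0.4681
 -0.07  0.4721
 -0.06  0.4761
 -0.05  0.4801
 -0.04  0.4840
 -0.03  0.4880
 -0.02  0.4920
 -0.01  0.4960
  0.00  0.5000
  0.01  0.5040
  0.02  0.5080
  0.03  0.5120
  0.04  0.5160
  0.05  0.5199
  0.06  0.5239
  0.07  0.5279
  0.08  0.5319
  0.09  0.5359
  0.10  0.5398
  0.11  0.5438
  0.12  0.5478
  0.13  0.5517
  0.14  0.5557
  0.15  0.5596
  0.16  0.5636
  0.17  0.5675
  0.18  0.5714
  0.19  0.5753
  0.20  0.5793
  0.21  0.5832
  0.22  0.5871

T = 0.6667;  σ√T = 0.3838
d₁ = [ln(475/480) + (0.028 + ½·0.47²)·0.6667] / (σ√T) = (-0.0105 + 0.0923) / 0.3838 = 0.2132 ⇒ 0.21
d₂ = 0.2132 − 0.3838 = -0.1705 ⇒ -0.17
e^(−rT) = e^(−0.028·0.6667) = 0.9815
N(−d₂) = N(0.17) = 0.5675;  N(−d₁) = N(-0.21) = 0.4168
P = 480·0.9815·0.5675 − 475·0.4168 = 267.3606 − 197.9800 = 69.3806

$69.38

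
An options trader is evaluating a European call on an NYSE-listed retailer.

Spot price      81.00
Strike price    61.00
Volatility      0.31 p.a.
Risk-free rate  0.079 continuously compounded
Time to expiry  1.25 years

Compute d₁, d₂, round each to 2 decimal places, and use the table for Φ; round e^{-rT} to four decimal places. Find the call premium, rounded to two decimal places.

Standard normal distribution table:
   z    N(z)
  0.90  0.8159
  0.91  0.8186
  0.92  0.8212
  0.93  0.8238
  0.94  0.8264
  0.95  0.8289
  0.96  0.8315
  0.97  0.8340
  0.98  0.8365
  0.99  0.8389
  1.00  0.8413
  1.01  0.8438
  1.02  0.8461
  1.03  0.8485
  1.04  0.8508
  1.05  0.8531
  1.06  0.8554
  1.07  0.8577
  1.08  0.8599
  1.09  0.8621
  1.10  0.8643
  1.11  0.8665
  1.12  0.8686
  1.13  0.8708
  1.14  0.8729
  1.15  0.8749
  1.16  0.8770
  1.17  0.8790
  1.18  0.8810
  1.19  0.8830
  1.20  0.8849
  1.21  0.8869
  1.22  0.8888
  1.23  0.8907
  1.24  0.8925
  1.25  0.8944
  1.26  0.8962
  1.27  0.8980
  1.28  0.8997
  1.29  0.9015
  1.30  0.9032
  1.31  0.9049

27.35

T = 1.25;  σ√T = 0.3466
d₁ = [ln(81/61) + (0.079 + ½·0.31²)·1.25] / (σ√T) = (0.2836 + 0.1588) / 0.3466 = 1.2764 ≈ 1.28
d₂ = 1.2764 − 0.3466 = 0.9298 ≈ 0.93
exp(−rT) = exp(−0.079·1.25) = 0.9060
N(d₁) = N(1.28) = 0.8997;  N(d₂) = N(0.93) = 0.8238
C = 81·0.8997 − 61·0.9060·0.8238 = 72.8757 − 45.5281 = 27.3476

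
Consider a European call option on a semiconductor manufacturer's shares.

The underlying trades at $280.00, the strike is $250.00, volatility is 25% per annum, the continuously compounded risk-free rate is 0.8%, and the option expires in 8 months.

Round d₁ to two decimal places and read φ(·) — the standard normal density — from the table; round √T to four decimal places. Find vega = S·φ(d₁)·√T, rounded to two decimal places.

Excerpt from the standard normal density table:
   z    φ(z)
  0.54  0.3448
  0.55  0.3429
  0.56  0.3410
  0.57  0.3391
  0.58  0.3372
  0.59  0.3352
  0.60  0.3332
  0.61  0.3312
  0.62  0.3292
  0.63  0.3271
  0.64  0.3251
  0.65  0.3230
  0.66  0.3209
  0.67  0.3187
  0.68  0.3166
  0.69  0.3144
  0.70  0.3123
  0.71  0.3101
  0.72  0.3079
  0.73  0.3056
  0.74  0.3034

σ√T = 0.25 × 0.8165 = 0.2041
d₁ = [ln(280/250) + (0.008 + ½·0.25²)·0.6667] / (σ√T) = (0.1133 + 0.0262) / 0.2041 = 0.6834 which rounds to 0.68
√T = √0.6667 = 0.8165
φ(d₁) = φ(0.68) = 0.3166
vega = S·φ(d₁)·√T = 280·0.3166·0.8165 = 72.3811

72.38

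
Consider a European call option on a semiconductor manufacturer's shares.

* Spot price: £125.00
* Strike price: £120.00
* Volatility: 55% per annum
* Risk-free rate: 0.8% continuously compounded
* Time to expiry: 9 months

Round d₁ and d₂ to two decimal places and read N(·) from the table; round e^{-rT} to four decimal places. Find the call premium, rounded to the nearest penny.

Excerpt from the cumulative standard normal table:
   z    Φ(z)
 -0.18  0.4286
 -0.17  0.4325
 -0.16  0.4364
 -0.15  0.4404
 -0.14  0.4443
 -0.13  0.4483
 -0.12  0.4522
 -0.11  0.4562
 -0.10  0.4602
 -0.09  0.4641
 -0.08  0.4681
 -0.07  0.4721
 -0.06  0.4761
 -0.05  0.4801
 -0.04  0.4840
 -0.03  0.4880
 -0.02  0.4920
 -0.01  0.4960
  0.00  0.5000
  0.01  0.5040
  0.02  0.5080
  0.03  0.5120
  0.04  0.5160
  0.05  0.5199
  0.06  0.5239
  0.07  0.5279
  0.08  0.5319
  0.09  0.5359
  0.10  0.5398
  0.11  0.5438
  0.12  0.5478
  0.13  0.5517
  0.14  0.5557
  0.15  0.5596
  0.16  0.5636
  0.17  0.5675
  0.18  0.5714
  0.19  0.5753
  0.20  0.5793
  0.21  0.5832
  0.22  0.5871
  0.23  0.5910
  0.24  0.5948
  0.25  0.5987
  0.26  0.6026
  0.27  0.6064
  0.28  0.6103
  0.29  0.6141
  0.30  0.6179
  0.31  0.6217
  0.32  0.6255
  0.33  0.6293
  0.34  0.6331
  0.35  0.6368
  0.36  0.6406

σ√T = 0.55·√0.75 = 0.4763
d₁ = [ln(125/120) + (0.008 + ½·0.55²)·0.75] / (σ√T) = (0.0408 + 0.1194) / 0.4763 = 0.3365 → 0.34
d₂ = 0.3365 − 0.4763 = -0.1399 → -0.14
exp(−rT) = exp(−0.008·0.75) = 0.9940
N(d₁) = N(0.34) = 0.6331;  N(d₂) = N(-0.14) = 0.4443
C = 125·0.6331 − 120·0.9940·0.4443 = 79.1375 − 52.9961 = 26.1414

£26.14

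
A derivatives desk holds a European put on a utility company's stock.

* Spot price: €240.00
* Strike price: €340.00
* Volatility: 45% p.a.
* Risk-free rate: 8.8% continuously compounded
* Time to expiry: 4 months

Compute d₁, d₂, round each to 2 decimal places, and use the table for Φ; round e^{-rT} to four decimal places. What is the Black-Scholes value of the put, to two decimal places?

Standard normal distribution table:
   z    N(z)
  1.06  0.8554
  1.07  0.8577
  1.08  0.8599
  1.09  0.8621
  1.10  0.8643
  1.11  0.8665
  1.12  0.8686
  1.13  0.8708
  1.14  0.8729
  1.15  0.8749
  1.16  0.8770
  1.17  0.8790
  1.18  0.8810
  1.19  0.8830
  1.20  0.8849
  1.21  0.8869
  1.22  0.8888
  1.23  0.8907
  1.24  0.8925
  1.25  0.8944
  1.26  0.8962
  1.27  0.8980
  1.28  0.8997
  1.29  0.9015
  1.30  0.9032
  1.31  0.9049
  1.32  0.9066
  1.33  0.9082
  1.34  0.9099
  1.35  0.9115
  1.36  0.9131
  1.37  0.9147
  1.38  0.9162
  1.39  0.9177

€94.05

T = 0.3333;  σ√T = 0.2598
d₁ = [ln(240/340) + (0.088 + 0.45²/2)·0.3333] / 0.2598 = [-0.3483 + 0.0631] / 0.2598 = -1.0978 ≈ -1.10
d₂ = d₁ − σ√T = -1.0978 − 0.2598 = -1.3576 ≈ -1.36
e^(−rT) = e^(−0.088·0.3333) = 0.9711
P = 340·0.9711·N(1.36) − 240·N(1.10) = 340·0.9711·0.9131 − 240·0.8643 = 301.4819 − 207.4320 = 94.0499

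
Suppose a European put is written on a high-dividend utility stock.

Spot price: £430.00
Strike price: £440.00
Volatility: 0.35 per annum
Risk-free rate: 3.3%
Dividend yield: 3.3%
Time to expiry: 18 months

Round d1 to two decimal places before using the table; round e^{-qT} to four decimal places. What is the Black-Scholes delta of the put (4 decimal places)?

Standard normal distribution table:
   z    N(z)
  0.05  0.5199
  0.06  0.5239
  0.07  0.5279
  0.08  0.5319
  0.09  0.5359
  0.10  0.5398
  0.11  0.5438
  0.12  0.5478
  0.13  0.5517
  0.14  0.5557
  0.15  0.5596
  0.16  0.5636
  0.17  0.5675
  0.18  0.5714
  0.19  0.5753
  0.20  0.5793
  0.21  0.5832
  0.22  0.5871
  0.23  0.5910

T = 1.5;  σ√T = 0.4287
d₁ = [ln(430/440) + (0.033 − 0.033 + 0.35²/2)·1.5] / 0.4287 = [-0.0230 + 0.0919] / 0.4287 = 0.1607 ⇒ 0.16
N(d₁) = N(0.16) = 0.5636
Δ_put = e^(−qT)·(N(d₁) − 1) = 0.9517·(0.5636 − 1) = -0.4153

-0.4153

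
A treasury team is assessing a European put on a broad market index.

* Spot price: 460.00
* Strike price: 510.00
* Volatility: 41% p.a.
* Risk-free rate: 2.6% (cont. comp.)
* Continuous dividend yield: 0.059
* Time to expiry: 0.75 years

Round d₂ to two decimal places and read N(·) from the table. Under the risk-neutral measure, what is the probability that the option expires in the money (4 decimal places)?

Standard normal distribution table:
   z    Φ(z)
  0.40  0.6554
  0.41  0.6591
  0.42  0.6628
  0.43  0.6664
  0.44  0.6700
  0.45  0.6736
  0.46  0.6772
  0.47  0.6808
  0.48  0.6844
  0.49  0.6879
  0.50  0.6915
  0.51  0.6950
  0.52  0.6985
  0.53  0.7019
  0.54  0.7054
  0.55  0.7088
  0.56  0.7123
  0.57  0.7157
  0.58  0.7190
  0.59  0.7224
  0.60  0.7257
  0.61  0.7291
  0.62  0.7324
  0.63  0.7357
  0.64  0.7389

0.7054

T = 0.75;  σ√T = 0.3551
d₁ = [ln(460/510) + (0.026 − 0.059 + 0.41²/2)·0.75] / 0.3551 = [-0.1032 + 0.0383] / 0.3551 = -0.1828 ≈ -0.18
d₂ = d₁ − σ√T = -0.1828 − 0.3551 = -0.5378 ≈ -0.54
Risk-neutral Pr[S_T < K] = N(−d₂) = N(0.54) = 0.7054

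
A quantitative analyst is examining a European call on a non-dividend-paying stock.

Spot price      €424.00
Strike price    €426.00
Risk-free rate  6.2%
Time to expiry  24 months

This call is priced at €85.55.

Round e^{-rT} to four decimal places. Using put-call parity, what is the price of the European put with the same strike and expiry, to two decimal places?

€37.88

exp(−rT) = exp(−0.062·2) = 0.8834
Put-call parity: C − P = S − K·e^(−rT) = 424 − 426·0.8834 = 424 − 376.3284 = 47.6716
P = C − (C − P) = 85.55 − (47.6716) = 37.8784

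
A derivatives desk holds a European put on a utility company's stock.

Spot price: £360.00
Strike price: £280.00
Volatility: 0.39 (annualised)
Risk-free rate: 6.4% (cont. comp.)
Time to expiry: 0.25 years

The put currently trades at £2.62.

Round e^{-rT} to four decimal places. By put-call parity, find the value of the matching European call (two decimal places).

exp(−rT) = exp(−0.064·0.25) = 0.9841
Put-call parity: C − P = S − K·e^(−rT) = 360 − 280·0.9841 = 360 − 275.5480 = 84.4520
C = P + (C − P) = 2.62 + (84.4520) = 87.0720

£87.07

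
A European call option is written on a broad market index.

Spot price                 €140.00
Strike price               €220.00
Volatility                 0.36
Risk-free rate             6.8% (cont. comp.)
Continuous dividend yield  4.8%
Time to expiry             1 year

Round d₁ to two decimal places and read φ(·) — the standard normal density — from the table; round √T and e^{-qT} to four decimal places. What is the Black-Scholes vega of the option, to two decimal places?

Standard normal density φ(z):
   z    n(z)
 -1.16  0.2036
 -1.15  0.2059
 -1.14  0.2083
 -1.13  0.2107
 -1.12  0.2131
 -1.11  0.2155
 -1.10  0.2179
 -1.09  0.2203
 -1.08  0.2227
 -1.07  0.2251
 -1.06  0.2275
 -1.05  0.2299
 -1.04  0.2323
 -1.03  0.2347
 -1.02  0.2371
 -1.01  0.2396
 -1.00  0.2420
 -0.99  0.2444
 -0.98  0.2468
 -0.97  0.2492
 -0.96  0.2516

σ√T = 0.36 × 1.0000 = 0.3600
ln(S/K) + (r − q + σ²/2)T = ln(140/220) + (0.068 − 0.048 + 0.36²/2)·1 = -0.4520 + 0.0848 = -0.3672
d₁ = -0.3672 / 0.3600 = -1.0200 which rounds to -1.02
√T = √1 = 1.0000
φ(d₁) = φ(-1.02) = 0.2371
exp(−qT) = exp(−0.048·1) = 0.9531
vega = S·exp(−qT)·φ(d₁)·√T = 140·0.9531·0.2371·1.0000 = 31.6372

31.64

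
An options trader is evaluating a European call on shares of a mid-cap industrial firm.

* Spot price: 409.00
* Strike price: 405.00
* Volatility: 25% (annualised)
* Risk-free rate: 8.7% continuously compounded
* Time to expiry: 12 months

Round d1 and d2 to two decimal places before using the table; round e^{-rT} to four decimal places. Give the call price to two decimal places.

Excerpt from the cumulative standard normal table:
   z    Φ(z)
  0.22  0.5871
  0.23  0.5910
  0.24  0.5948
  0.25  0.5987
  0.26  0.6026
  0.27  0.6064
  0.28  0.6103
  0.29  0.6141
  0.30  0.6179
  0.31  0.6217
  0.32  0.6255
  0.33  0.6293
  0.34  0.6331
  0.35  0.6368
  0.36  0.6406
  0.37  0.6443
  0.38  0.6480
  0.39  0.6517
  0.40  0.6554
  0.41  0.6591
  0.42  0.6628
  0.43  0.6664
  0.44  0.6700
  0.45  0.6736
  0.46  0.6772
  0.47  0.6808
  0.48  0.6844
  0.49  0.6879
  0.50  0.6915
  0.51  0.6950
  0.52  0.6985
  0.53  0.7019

60.53

σ√T = 0.25 × 1.0000 = 0.2500
d₁ = [ln(409/405) + (0.087 + ½·0.25²)·1] / (σ√T) = (0.0098 + 0.1182) / 0.2500 = 0.5123 → 0.51
d₂ = 0.5123 − 0.2500 = 0.2623 → 0.26
exp(−rT) = exp(−0.087·1) = 0.9167
C = 409·N(0.51) − 405·0.9167·N(0.26) = 409·0.6950 − 405·0.9167·0.6026 = 284.2550 − 223.7234 = 60.5316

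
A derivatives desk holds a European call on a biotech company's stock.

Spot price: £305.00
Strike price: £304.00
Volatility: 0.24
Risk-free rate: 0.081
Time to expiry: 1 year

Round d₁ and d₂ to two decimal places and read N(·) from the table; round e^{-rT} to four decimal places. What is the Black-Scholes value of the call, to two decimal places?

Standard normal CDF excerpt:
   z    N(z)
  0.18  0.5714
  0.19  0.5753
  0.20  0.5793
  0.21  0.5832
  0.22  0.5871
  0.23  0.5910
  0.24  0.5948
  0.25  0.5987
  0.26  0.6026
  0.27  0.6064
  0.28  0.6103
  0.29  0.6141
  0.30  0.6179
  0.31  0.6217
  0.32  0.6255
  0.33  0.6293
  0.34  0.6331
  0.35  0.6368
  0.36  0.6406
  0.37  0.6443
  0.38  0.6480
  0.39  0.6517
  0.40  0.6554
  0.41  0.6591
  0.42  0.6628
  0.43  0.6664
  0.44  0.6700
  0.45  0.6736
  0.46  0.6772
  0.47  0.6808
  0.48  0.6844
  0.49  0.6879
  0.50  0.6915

σ√T = 0.24 × 1.0000 = 0.2400
d₁ = [ln(305/304) + (0.081 + 0.24²/2)·1] / 0.2400 = [0.0033 + 0.1098] / 0.2400 = 0.4712 ⇒ 0.47
d₂ = d₁ − σ√T = 0.4712 − 0.2400 = 0.2312 ⇒ 0.23
exp(−rT) = exp(−0.081·1) = 0.9222
N(d₁) = N(0.47) = 0.6808;  N(d₂) = N(0.23) = 0.5910
C = 305·0.6808 − 304·0.9222·0.5910 = 207.6440 − 165.6861 = 41.9579

£41.96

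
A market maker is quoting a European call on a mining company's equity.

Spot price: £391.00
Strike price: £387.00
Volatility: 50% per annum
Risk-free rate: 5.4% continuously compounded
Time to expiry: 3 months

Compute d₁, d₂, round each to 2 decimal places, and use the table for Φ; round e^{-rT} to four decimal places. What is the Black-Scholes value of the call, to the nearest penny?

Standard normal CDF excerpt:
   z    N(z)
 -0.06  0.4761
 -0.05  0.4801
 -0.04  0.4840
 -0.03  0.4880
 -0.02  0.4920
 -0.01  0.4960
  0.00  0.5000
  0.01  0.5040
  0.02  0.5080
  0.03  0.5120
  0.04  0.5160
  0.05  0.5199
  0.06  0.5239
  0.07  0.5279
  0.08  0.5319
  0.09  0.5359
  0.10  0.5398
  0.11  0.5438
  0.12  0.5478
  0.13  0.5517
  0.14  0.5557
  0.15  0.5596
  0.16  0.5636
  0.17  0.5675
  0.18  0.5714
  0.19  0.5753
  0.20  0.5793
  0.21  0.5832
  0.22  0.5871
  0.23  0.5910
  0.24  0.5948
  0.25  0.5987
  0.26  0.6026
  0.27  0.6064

£43.23

T = 0.25;  σ√T = 0.2500
d₁ = [ln(391/387) + (0.054 + 0.5²/2)·0.25] / 0.2500 = [0.0103 + 0.0447] / 0.2500 = 0.2201 → 0.22
d₂ = d₁ − σ√T = 0.2201 − 0.2500 = -0.0299 → -0.03
e^(−rT) = e^(−0.054·0.25) = 0.9866
N(d₁) = N(0.22) = 0.5871;  N(d₂) = N(-0.03) = 0.4880
C = 391·0.5871 − 387·0.9866·0.4880 = 229.5561 − 186.3253 = 43.2308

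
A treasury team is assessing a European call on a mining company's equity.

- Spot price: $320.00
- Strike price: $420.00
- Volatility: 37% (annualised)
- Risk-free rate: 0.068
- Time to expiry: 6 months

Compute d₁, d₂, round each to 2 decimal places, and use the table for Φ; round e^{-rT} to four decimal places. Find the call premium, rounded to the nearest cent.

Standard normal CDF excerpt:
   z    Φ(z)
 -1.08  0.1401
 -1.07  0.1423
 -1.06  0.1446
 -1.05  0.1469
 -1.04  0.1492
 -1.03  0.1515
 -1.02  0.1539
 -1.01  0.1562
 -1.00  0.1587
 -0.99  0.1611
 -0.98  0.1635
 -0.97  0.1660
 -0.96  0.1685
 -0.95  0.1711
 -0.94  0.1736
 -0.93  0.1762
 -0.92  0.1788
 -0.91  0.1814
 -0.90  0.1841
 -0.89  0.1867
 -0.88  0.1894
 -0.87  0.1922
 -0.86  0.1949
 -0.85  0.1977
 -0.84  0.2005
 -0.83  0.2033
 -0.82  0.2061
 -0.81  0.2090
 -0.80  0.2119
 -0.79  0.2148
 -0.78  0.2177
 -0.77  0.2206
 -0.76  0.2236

$9.09

σ√T = 0.37 × 0.7071 = 0.2616
d₁ = [ln(320/420) + (0.068 + 0.37²/2)·0.5] / 0.2616 = [-0.2719 + 0.0682] / 0.2616 = -0.7786 ⇒ -0.78
d₂ = d₁ − σ√T = -0.7786 − 0.2616 = -1.0402 ⇒ -1.04
e^(−rT) = e^(−0.068·0.5) = 0.9666
C = 320·N(-0.78) − 420·0.9666·N(-1.04) = 320·0.2177 − 420·0.9666·0.1492 = 69.6640 − 60.5710 = 9.0930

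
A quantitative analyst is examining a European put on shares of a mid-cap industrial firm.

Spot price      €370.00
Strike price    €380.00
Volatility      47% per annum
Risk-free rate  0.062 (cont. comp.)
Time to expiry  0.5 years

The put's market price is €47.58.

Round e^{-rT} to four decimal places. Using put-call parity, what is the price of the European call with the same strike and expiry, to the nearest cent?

€49.17

e^(−rT) = e^(−0.062·0.5) = 0.9695
Put-call parity: C − P = S − K·e^(−rT) = 370 − 380·0.9695 = 370 − 368.4100 = 1.5900
C = P + (C − P) = 47.58 + (1.5900) = 49.1700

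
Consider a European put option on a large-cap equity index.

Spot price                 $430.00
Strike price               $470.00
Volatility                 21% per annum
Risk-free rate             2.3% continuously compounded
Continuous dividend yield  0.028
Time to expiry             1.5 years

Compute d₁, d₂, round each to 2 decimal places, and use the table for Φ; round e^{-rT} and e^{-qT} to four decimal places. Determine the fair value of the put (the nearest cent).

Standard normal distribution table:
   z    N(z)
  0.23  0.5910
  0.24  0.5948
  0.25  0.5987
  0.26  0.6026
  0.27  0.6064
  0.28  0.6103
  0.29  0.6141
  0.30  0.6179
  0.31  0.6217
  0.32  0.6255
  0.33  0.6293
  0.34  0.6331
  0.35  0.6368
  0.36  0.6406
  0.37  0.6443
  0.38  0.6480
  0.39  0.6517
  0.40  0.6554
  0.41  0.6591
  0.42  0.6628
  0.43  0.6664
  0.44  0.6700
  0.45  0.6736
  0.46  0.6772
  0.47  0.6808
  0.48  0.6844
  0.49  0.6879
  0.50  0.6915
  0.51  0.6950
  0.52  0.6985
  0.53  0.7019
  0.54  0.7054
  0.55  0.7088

σ√T = 0.21·√1.5 = 0.2572
d₁ = [ln(430/470) + (0.023 − 0.028 + ½·0.21²)·1.5] / (σ√T) = (-0.0889 + 0.0256) / 0.2572 = -0.2464 which rounds to -0.25
d₂ = -0.2464 − 0.2572 = -0.5036 which rounds to -0.50
e^(−qT) = e^(−0.028·1.5) = 0.9589;  e^(−rT) = e^(−0.023·1.5) = 0.9661
N(−d₂) = N(0.50) = 0.6915;  N(−d₁) = N(0.25) = 0.5987
P = 470·0.9661·0.6915 − 430·0.9589·0.5987 = 313.9873 − 246.8602 = 67.1272

$67.13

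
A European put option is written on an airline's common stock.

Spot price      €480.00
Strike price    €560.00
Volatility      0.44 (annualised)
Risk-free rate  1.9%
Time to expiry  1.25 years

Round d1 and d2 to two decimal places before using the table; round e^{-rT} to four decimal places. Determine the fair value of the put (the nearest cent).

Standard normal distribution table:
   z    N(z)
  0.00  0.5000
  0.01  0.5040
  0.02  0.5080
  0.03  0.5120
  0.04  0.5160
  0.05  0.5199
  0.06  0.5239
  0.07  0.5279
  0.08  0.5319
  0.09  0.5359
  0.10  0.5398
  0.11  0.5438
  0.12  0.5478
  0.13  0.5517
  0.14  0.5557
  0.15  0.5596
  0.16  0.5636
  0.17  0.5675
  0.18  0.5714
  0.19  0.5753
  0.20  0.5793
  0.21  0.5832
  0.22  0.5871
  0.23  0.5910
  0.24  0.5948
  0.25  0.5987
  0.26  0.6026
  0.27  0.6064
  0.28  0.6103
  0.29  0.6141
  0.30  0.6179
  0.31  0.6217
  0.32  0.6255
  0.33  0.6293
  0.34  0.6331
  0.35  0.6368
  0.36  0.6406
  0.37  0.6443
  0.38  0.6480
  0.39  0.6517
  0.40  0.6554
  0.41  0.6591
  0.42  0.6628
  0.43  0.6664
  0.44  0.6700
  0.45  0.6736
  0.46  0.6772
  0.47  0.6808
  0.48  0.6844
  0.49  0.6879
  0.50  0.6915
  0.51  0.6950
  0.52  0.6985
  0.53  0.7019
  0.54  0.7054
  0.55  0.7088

€136.21

T = 1.25;  σ√T = 0.4919
d₁ = [ln(480/560) + (0.019 + 0.44²/2)·1.25] / 0.4919 = [-0.1542 + 0.1447] / 0.4919 = -0.0191 → -0.02
d₂ = d₁ − σ√T = -0.0191 − 0.4919 = -0.5110 → -0.51
exp(−rT) = exp(−0.019·1.25) = 0.9765
P = 560·0.9765·N(0.51) − 480·N(0.02) = 560·0.9765·0.6950 − 480·0.5080 = 380.0538 − 243.8400 = 136.2138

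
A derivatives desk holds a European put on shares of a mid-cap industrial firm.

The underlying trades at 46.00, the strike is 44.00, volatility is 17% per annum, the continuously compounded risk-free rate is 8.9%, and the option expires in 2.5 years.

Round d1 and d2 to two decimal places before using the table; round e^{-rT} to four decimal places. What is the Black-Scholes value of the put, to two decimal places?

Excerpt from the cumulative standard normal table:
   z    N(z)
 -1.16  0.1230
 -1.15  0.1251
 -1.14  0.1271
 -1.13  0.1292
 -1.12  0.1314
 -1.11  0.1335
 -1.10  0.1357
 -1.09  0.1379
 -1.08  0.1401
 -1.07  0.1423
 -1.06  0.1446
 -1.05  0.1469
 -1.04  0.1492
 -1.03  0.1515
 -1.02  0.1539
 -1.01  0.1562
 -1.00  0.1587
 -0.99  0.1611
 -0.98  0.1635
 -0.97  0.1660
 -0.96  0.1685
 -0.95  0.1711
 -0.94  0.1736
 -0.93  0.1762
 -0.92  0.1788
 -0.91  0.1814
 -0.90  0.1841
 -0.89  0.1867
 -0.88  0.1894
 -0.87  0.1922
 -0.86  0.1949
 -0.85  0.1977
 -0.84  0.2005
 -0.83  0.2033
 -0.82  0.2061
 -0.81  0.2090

σ√T = 0.17·√2.5 = 0.2688
d₁ = [ln(46/44) + (0.089 + 0.17²/2)·2.5] / 0.2688 = [0.0445 + 0.2586] / 0.2688 = 1.1275 which rounds to 1.13
d₂ = d₁ − σ√T = 1.1275 − 0.2688 = 0.8588 which rounds to 0.86
e^(−rT) = e^(−0.089·2.5) = 0.8005
N(−d₂) = N(-0.86) = 0.1949;  N(−d₁) = N(-1.13) = 0.1292
P = 44·0.8005·0.1949 − 46·0.1292 = 6.8648 − 5.9432 = 0.9216

0.92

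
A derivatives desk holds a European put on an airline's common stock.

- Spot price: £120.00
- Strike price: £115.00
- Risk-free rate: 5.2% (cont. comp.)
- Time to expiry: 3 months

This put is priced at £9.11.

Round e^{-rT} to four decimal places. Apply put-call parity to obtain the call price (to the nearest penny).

e^(−rT) = e^(−0.052·0.25) = 0.9871
Put-call parity: C − P = S − K·e^(−rT) = 120 − 115·0.9871 = 120 − 113.5165 = 6.4835
C = P + (C − P) = 9.11 + (6.4835) = 15.5935

£15.59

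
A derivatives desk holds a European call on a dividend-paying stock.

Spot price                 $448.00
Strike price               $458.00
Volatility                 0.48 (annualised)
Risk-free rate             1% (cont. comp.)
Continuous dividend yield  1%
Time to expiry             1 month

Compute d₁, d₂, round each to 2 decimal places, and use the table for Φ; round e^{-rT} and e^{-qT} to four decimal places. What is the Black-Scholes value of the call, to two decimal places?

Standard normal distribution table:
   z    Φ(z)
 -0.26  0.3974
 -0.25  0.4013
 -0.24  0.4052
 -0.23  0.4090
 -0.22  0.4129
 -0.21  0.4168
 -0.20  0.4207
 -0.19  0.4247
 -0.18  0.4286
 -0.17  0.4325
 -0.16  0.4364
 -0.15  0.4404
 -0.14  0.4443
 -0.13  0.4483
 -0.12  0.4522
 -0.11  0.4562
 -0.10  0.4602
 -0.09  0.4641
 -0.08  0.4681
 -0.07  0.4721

$20.58

T = 0.08333;  σ√T = 0.1386
d₁ = [ln(448/458) + (0.01 − 0.01 + ½·0.48²)·0.08333] / (σ√T) = (-0.0221 + 0.0096) / 0.1386 = -0.0900 ≈ -0.09
d₂ = -0.0900 − 0.1386 = -0.2286 ≈ -0.23
exp(−qT) = exp(−0.01·0.08333) = 0.9992;  exp(−rT) = exp(−0.01·0.08333) = 0.9992
C = 448·0.9992·N(-0.09) − 458·0.9992·N(-0.23) = 448·0.9992·0.4641 − 458·0.9992·0.4090 = 207.7505 − 187.1721 = 20.5783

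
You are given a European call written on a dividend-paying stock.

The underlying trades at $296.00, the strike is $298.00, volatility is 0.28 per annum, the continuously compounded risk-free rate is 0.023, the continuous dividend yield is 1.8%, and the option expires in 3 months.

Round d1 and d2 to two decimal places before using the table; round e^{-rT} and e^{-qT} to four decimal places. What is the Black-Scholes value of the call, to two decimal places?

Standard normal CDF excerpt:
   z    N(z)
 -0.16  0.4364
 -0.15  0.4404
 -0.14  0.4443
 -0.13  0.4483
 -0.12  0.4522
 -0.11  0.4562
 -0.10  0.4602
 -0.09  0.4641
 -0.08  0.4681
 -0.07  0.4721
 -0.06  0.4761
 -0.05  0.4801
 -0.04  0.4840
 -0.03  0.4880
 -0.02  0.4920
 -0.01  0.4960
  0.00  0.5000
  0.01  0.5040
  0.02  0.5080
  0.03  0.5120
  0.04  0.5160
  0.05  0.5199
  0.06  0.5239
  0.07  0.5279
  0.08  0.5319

σ√T = 0.28 × 0.5000 = 0.1400
ln(S/K) + (r − q + σ²/2)T = ln(296/298) + (0.023 − 0.018 + 0.28²/2)·0.25 = -0.0067 + 0.0111 = 0.0043
d₁ = 0.0043 / 0.1400 = 0.0308 → 0.03
d₂ = d₁ − σ√T = 0.0308 − 0.1400 = -0.1092 → -0.11
exp(−qT) = exp(−0.018·0.25) = 0.9955;  exp(−rT) = exp(−0.023·0.25) = 0.9943
N(d₁) = N(0.03) = 0.5120;  N(d₂) = N(-0.11) = 0.4562
C = 296·0.9955·0.5120 − 298·0.9943·0.4562 = 150.8700 − 135.1727 = 15.6973

$15.70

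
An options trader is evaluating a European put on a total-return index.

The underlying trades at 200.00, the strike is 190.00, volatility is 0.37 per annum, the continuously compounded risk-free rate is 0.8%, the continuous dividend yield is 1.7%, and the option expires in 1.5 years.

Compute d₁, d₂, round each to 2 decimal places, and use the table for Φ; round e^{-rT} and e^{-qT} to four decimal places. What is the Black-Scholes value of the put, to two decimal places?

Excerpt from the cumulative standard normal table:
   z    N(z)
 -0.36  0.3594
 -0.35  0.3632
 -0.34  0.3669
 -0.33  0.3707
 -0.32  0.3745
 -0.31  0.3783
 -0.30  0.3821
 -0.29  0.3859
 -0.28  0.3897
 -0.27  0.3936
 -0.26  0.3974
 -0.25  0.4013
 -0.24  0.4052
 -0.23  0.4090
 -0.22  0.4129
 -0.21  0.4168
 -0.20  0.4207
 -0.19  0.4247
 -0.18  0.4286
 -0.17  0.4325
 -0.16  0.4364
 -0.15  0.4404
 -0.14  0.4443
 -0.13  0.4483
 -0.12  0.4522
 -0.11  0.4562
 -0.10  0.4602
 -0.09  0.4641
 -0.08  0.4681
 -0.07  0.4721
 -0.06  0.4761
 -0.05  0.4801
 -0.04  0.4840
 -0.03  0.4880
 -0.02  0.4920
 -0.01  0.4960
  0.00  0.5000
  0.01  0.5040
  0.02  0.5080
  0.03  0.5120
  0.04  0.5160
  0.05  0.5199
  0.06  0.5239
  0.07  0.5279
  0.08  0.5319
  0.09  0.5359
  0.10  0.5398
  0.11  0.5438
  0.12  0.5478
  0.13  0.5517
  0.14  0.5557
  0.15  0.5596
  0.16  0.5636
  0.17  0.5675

σ√T = 0.37·√1.5 = 0.4532
d₁ = [ln(200/190) + (0.008 − 0.017 + ½·0.37²)·1.5] / (σ√T) = (0.0513 + 0.0892) / 0.4532 = 0.3100 ≈ 0.31
d₂ = 0.3100 − 0.4532 = -0.1432 ≈ -0.14
exp(−qT) = exp(−0.017·1.5) = 0.9748;  exp(−rT) = exp(−0.008·1.5) = 0.9881
P = 190·0.9881·N(0.14) − 200·0.9748·N(-0.31) = 190·0.9881·0.5557 − 200·0.9748·0.3783 = 104.3266 − 73.7534 = 30.5732

30.57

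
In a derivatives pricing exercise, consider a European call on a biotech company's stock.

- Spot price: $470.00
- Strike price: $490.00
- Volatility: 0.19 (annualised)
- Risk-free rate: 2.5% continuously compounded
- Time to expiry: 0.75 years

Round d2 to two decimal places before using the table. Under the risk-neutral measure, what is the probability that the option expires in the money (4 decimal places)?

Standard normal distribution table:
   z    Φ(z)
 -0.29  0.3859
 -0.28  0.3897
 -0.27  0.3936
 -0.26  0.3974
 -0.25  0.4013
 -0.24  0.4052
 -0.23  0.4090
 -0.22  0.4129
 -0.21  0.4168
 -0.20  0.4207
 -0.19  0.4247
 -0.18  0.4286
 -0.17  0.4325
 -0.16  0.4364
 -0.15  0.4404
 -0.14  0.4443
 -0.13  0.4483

σ√T = 0.19·√0.75 = 0.1645
d₁ = [ln(470/490) + (0.025 + 0.19²/2)·0.75] / 0.1645 = [-0.0417 + 0.0323] / 0.1645 = -0.0570 ≈ -0.06
d₂ = d₁ − σ√T = -0.0570 − 0.1645 = -0.2216 ≈ -0.22
Pr(exercise) under Q = N(d₂) = 0.4129

0.4129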